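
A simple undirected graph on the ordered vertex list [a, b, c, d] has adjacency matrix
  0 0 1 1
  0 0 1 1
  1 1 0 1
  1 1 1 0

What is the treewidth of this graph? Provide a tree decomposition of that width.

Treewidth 2.
Bags: B1 = {b, c, d}  B2 = {a, c, d}
Tree: B1–B2

Each bag holds 3 vertices, so the decomposition has width 2, which upper-bounds the treewidth. On the other hand G contains the 3-clique {a, c, d}. A clique must lie in a single bag of any decomposition, so no decomposition can have width below 2. The upper and lower bounds meet at 2, so that is the treewidth.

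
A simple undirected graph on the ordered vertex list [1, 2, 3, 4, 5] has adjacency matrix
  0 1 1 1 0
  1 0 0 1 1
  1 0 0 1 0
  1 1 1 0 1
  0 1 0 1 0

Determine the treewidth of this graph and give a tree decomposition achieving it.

Treewidth 2.
One optimal decomposition is:
Bags: B1 = {1, 2, 4}  B2 = {1, 3, 4}  B3 = {2, 4, 5}
Tree: B1–B2, B1–B3

Every bag has size at most 3, so the width is 3 − 1 = 2 and tw(G) ≤ 2. On the other hand G contains the 3-clique {1, 2, 4}. A clique must lie in a single bag of any decomposition, so no decomposition can have width below 2. Combining the bounds, tw(G) = 2.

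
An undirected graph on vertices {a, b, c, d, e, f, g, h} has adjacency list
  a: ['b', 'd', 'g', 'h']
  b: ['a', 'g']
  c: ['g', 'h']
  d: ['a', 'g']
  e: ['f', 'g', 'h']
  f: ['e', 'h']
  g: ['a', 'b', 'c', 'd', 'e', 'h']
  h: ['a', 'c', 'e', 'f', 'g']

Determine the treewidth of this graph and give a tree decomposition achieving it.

The largest bag has 3 vertices, giving width 2; this decomposition certifies tw(G) ≤ 2. Conversely, {a, d, g} is a clique of size 3, and the vertices of any clique must share a bag in every tree decomposition; so some bag has ≥ 3 vertices and tw(G) ≥ 2. Combining the bounds, tw(G) = 2.

Treewidth 2.
One optimal decomposition is:
Bags: B1 = {e, g, h}  B2 = {e, f, h}  B3 = {a, g, h}  B4 = {a, b, g}  B5 = {a, d, g}  B6 = {c, g, h}
Tree: B1–B2, B1–B3, B3–B4, B3–B5, B3–B6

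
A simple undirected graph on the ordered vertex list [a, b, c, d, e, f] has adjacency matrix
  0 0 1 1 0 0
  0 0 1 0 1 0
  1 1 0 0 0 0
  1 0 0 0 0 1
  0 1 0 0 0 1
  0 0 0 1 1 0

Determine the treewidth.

A width-2 tree decomposition is:
Bags: B1 = {b, c, e}  B2 = {a, c, e}  B3 = {a, d, e}  B4 = {d, e, f}
Tree: B1–B2, B2–B3, B3–B4
Every bag has size at most 3, so the width is 3 − 1 = 2 and tw(G) ≤ 2. Since e–b–c–a–d–f–e is a cycle in G, G is not acyclic. Forests are exactly the graphs of treewidth ≤ 1, so tw(G) ≥ 2. Combining the bounds, tw(G) = 2.

2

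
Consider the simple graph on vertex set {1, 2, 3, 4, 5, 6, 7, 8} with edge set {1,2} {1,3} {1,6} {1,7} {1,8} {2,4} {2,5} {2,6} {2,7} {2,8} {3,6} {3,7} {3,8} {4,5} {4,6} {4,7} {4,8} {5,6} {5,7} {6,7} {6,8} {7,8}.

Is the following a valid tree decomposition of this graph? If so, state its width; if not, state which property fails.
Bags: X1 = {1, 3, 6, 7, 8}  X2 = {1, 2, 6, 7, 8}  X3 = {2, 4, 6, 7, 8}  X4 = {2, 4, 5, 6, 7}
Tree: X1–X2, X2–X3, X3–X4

Yes; width 4.

Checking the three conditions: (i) the bags cover all of {1, 2, 3, 4, 5, 6, 7, 8}; (ii) for each edge, some bag contains both endpoints; (iii) the bags containing any fixed vertex form a subtree. All hold, so the decomposition is valid with width 5 − 1 = 4.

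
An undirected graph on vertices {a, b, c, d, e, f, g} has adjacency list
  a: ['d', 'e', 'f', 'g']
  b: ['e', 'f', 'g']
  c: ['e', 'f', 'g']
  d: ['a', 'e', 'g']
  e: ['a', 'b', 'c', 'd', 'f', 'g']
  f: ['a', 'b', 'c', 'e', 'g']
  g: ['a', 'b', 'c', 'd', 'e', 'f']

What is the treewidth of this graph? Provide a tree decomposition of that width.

Treewidth 3.
Bags: B1 = {b, e, f, g}  B2 = {a, e, f, g}  B3 = {a, d, e, g}  B4 = {c, e, f, g}
Tree: B1–B2, B2–B3, B1–B4

Each bag holds 4 vertices, so the decomposition has width 3, which upper-bounds the treewidth. For the lower bound, the 4 vertices {a, d, e, g} are pairwise adjacent, and any tree decomposition puts a clique entirely inside one bag — forcing width ≥ 3. Hence tw(G) = 3 exactly.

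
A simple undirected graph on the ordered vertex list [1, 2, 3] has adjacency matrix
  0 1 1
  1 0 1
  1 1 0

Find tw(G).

2

A width-2 tree decomposition is:
Bags: B1 = {1, 2, 3}
Tree: (single bag)
A single bag containing all 3 vertices is trivially a valid decomposition of width 2. On the other hand G contains the 3-clique {1, 2, 3}. A clique must lie in a single bag of any decomposition, so no decomposition can have width below 2. Combining the bounds, tw(G) = 2.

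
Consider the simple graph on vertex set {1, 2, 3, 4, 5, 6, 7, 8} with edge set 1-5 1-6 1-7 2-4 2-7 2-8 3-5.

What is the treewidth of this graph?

1

A width-1 tree decomposition is:
Bags: B1 = {2, 7}  B2 = {2, 4}  B3 = {1, 7}  B4 = {2, 8}  B5 = {1, 5}  B6 = {3, 5}  B7 = {1, 6}
Tree: B1–B2, B1–B3, B1–B4, B3–B5, B5–B6, B5–B7
Each bag holds 2 vertices, so the decomposition has width 1, which upper-bounds the treewidth. Any graph with an edge has treewidth ≥ 1, and G has the edge 2–7. Combining the bounds, tw(G) = 1.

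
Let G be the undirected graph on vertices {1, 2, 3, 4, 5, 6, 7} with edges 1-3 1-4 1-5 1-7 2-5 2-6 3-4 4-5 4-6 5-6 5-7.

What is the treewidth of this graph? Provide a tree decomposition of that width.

Every bag has size at most 3, so the width is 3 − 1 = 2 and tw(G) ≤ 2. On the other hand G contains the 3-clique {1, 3, 4}. A clique must lie in a single bag of any decomposition, so no decomposition can have width below 2. Hence tw(G) = 2 exactly.

Treewidth 2.
One optimal decomposition is:
Bags: B1 = {1, 5, 7}  B2 = {1, 4, 5}  B3 = {4, 5, 6}  B4 = {2, 5, 6}  B5 = {1, 3, 4}
Tree: B1–B2, B2–B3, B3–B4, B2–B5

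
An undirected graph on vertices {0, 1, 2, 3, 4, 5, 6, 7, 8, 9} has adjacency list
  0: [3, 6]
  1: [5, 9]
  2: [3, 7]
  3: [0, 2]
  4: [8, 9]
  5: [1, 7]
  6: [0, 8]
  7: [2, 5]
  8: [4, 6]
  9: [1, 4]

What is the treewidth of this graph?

2

A width-2 tree decomposition is:
Bags: B1 = {2, 5, 7}  B2 = {1, 2, 5}  B3 = {1, 2, 9}  B4 = {2, 4, 9}  B5 = {2, 4, 8}  B6 = {2, 6, 8}  B7 = {0, 2, 6}  B8 = {0, 2, 3}
Tree: B1–B2, B2–B3, B3–B4, B4–B5, B5–B6, B6–B7, B7–B8
The largest bag has 3 vertices, giving width 2; this decomposition certifies tw(G) ≤ 2. The edges 2–7–5–1–9–4–8–6–0–3–2 form a cycle, so G is not a tree and its treewidth is at least 2. Hence tw(G) = 2 exactly.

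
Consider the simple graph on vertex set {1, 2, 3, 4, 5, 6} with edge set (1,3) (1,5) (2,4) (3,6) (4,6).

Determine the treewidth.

1

A width-1 tree decomposition is:
Bags: B1 = {1, 5}  B2 = {1, 3}  B3 = {3, 6}  B4 = {4, 6}  B5 = {2, 4}
Tree: B1–B2, B2–B3, B3–B4, B4–B5
The largest bag has 2 vertices, giving width 1; this decomposition certifies tw(G) ≤ 1. Any graph with an edge has treewidth ≥ 1, and G has the edge 5–1. Hence tw(G) = 1 exactly.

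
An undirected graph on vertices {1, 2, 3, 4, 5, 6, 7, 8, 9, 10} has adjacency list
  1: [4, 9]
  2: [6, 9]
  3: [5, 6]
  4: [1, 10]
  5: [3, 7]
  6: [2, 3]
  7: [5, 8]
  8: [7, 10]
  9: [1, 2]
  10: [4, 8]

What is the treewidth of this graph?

2

A width-2 tree decomposition is:
Bags: B1 = {1, 2, 9}  B2 = {1, 2, 4}  B3 = {2, 4, 10}  B4 = {2, 8, 10}  B5 = {2, 7, 8}  B6 = {2, 5, 7}  B7 = {2, 3, 5}  B8 = {2, 3, 6}
Tree: B1–B2, B2–B3, B3–B4, B4–B5, B5–B6, B6–B7, B7–B8
The largest bag has 3 vertices, giving width 2; this decomposition certifies tw(G) ≤ 2. The edges 2–9–1–4–10–8–7–5–3–6–2 form a cycle, so G is not a tree and its treewidth is at least 2. Hence tw(G) = 2 exactly.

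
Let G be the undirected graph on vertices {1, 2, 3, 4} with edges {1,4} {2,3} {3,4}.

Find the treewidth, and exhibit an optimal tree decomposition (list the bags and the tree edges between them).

Treewidth 1.
One such decomposition:
Bags: B1 = {1, 4}  B2 = {3, 4}  B3 = {2, 3}
Tree: B1–B2, B2–B3

The largest bag has 2 vertices, giving width 1; this decomposition certifies tw(G) ≤ 1. Any graph with an edge has treewidth ≥ 1, and G has the edge 4–1. Combining the bounds, tw(G) = 1.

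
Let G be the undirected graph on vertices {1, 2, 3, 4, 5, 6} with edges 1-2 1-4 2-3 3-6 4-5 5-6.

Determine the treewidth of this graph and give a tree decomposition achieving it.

The largest bag has 3 vertices, giving width 2; this decomposition certifies tw(G) ≤ 2. Since 2–3–6–5–4–1–2 is a cycle in G, G is not acyclic. Forests are exactly the graphs of treewidth ≤ 1, so tw(G) ≥ 2. The upper and lower bounds meet at 2, so that is the treewidth.

Treewidth 2.
One optimal decomposition is:
Bags: B1 = {2, 3, 6}  B2 = {2, 5, 6}  B3 = {2, 4, 5}  B4 = {1, 2, 4}
Tree: B1–B2, B2–B3, B3–B4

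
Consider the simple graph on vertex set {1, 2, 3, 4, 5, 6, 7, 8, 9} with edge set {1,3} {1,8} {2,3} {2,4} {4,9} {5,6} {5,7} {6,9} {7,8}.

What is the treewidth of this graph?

A width-2 tree decomposition is:
Bags: B1 = {5, 7, 8}  B2 = {1, 5, 8}  B3 = {1, 3, 5}  B4 = {2, 3, 5}  B5 = {2, 4, 5}  B6 = {4, 5, 9}  B7 = {5, 6, 9}
Tree: B1–B2, B2–B3, B3–B4, B4–B5, B5–B6, B6–B7
Every bag has size at most 3, so the width is 3 − 1 = 2 and tw(G) ≤ 2. Since 5–7–8–1–3–2–4–9–6–5 is a cycle in G, G is not acyclic. Forests are exactly the graphs of treewidth ≤ 1, so tw(G) ≥ 2. Hence tw(G) = 2 exactly.

2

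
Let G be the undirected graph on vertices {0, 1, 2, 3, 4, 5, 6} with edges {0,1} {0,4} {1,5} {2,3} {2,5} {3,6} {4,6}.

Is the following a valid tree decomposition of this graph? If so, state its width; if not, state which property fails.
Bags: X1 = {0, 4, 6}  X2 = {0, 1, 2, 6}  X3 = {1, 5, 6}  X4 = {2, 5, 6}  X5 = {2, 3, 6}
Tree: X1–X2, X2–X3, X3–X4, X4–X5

No — bags containing vertex 2 are not connected in the tree.

A tree decomposition must satisfy three properties: every vertex lies in some bag; for every edge, both endpoints lie together in some bag; and for every vertex, the bags containing it form a connected subtree. Here bags containing vertex 2 are not connected in the tree, so the decomposition is invalid.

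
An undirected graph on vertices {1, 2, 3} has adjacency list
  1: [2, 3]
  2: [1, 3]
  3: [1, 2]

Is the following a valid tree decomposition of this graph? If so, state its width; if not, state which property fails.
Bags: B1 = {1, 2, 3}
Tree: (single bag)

Yes; width 2.

Checking the three conditions: (i) the bags cover all of {1, 2, 3}; (ii) for each edge, some bag contains both endpoints; (iii) the bags containing any fixed vertex form a subtree. All hold, so the decomposition is valid with width 3 − 1 = 2.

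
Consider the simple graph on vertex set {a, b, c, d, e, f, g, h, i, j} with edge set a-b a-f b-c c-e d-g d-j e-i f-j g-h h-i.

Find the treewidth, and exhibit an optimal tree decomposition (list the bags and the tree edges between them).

Each bag holds 3 vertices, so the decomposition has width 2, which upper-bounds the treewidth. Since j–f–a–b–c–e–i–h–g–d–j is a cycle in G, G is not acyclic. Forests are exactly the graphs of treewidth ≤ 1, so tw(G) ≥ 2. Hence tw(G) = 2 exactly.

Treewidth 2.
One optimal decomposition is:
Bags: B1 = {a, f, j}  B2 = {a, b, j}  B3 = {b, c, j}  B4 = {c, e, j}  B5 = {e, i, j}  B6 = {h, i, j}  B7 = {g, h, j}  B8 = {d, g, j}
Tree: B1–B2, B2–B3, B3–B4, B4–B5, B5–B6, B6–B7, B7–B8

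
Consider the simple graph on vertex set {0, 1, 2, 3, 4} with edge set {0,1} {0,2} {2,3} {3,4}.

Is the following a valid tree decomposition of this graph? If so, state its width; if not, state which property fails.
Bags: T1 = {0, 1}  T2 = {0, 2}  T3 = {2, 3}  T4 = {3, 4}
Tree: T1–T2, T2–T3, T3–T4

Yes; width 1.

Checking the three conditions: (i) the bags cover all of {0, 1, 2, 3, 4}; (ii) for each edge, some bag contains both endpoints; (iii) the bags containing any fixed vertex form a subtree. All hold, so the decomposition is valid with width 2 − 1 = 1.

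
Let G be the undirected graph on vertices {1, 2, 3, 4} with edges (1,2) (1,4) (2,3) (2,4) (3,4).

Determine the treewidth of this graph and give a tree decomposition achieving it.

The largest bag has 3 vertices, giving width 2; this decomposition certifies tw(G) ≤ 2. Conversely, {1, 2, 4} is a clique of size 3, and the vertices of any clique must share a bag in every tree decomposition; so some bag has ≥ 3 vertices and tw(G) ≥ 2. Therefore the treewidth is 2.

Treewidth 2.
Bags: B1 = {1, 2, 4}  B2 = {2, 3, 4}
Tree: B1–B2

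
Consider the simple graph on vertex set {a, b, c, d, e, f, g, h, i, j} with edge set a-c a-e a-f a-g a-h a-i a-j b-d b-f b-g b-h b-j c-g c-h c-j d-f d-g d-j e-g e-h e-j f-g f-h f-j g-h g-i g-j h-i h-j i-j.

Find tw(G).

4

A width-4 tree decomposition is:
Bags: B1 = {a, f, g, h, j}  B2 = {b, f, g, h, j}  B3 = {a, e, g, h, j}  B4 = {a, g, h, i, j}  B5 = {a, c, g, h, j}  B6 = {b, d, f, g, j}
Tree: B1–B2, B1–B3, B3–B4, B4–B5, B2–B6
Each bag holds 5 vertices, so the decomposition has width 4, which upper-bounds the treewidth. On the other hand G contains the 5-clique {b, d, f, g, j}. A clique must lie in a single bag of any decomposition, so no decomposition can have width below 4. Hence tw(G) = 4 exactly.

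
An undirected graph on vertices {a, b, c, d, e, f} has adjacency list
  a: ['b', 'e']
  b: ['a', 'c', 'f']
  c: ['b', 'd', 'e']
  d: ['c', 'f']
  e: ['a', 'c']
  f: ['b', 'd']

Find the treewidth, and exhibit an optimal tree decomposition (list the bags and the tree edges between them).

The largest bag has 3 vertices, giving width 2; this decomposition certifies tw(G) ≤ 2. For the lower bound, G contains the cycle d–f–b–c–d, so G is not a forest; only forests have treewidth ≤ 1, hence tw(G) ≥ 2. The upper and lower bounds meet at 2, so that is the treewidth.

Treewidth 2.
One optimal decomposition is:
Bags: B1 = {c, d, f}  B2 = {b, c, f}  B3 = {b, c, e}  B4 = {a, b, e}
Tree: B1–B2, B2–B3, B3–B4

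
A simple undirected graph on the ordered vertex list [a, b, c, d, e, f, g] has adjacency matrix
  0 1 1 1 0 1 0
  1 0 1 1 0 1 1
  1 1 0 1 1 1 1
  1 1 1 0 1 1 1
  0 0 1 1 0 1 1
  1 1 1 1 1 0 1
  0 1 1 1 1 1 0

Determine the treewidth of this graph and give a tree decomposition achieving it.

Treewidth 4.
Bags: B1 = {b, c, d, f, g}  B2 = {c, d, e, f, g}  B3 = {a, b, c, d, f}
Tree: B1–B2, B1–B3

Each bag holds 5 vertices, so the decomposition has width 4, which upper-bounds the treewidth. On the other hand G contains the 5-clique {c, d, e, f, g}. A clique must lie in a single bag of any decomposition, so no decomposition can have width below 4. Combining the bounds, tw(G) = 4.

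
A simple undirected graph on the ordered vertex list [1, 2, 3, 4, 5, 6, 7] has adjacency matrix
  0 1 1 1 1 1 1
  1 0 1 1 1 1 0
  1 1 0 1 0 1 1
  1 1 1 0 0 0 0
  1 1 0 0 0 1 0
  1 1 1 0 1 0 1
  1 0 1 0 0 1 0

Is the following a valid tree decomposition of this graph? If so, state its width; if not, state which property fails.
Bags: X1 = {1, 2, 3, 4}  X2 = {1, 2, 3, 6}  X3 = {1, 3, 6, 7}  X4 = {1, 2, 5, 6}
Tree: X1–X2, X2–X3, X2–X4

Vertex coverage: the bags together contain {1, 2, 3, 4, 5, 6, 7}, the full vertex set. Edge coverage: each edge of G has both endpoints in at least one bag. Running intersection: for every vertex, the bags containing it form a connected subtree. All three properties hold, so this is a valid tree decomposition of width max|bag| − 1 = 3, and hence tw(G) ≤ 3.

Yes; width 3.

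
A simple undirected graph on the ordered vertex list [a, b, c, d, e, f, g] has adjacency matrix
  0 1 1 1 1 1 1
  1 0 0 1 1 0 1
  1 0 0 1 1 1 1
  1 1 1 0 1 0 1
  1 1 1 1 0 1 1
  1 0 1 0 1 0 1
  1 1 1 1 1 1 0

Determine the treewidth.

A width-4 tree decomposition is:
Bags: B1 = {a, c, d, e, g}  B2 = {a, b, d, e, g}  B3 = {a, c, e, f, g}
Tree: B1–B2, B1–B3
Every bag has size at most 5, so the width is 5 − 1 = 4 and tw(G) ≤ 4. Conversely, {a, c, d, e, g} is a clique of size 5, and the vertices of any clique must share a bag in every tree decomposition; so some bag has ≥ 5 vertices and tw(G) ≥ 4. The upper and lower bounds meet at 4, so that is the treewidth.

4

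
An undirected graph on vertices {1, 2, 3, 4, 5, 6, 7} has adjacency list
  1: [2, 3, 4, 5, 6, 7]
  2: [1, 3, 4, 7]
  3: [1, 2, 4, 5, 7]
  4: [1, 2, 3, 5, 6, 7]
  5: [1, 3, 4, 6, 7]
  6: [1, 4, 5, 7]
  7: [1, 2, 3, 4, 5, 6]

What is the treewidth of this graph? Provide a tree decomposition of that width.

The largest bag has 5 vertices, giving width 4; this decomposition certifies tw(G) ≤ 4. Conversely, {1, 2, 3, 4, 7} is a clique of size 5, and the vertices of any clique must share a bag in every tree decomposition; so some bag has ≥ 5 vertices and tw(G) ≥ 4. Combining the bounds, tw(G) = 4.

Treewidth 4.
One optimal decomposition is:
Bags: B1 = {1, 3, 4, 5, 7}  B2 = {1, 4, 5, 6, 7}  B3 = {1, 2, 3, 4, 7}
Tree: B1–B2, B1–B3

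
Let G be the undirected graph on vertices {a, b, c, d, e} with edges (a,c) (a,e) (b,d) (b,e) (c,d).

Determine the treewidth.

2

A width-2 tree decomposition is:
Bags: B1 = {b, d, e}  B2 = {c, d, e}  B3 = {a, c, e}
Tree: B1–B2, B2–B3
The largest bag has 3 vertices, giving width 2; this decomposition certifies tw(G) ≤ 2. Since e–b–d–c–a–e is a cycle in G, G is not acyclic. Forests are exactly the graphs of treewidth ≤ 1, so tw(G) ≥ 2. The upper and lower bounds meet at 2, so that is the treewidth.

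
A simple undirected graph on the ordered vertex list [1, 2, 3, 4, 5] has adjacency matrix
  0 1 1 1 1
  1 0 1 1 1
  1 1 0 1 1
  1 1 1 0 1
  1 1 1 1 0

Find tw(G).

4

A width-4 tree decomposition is:
Bags: B1 = {1, 2, 3, 4, 5}
Tree: (single bag)
With just one bag of size 5, the width is 5 − 1 = 4, so tw(G) ≤ 4. On the other hand G contains the 5-clique {1, 2, 3, 4, 5}. A clique must lie in a single bag of any decomposition, so no decomposition can have width below 4. Hence tw(G) = 4 exactly.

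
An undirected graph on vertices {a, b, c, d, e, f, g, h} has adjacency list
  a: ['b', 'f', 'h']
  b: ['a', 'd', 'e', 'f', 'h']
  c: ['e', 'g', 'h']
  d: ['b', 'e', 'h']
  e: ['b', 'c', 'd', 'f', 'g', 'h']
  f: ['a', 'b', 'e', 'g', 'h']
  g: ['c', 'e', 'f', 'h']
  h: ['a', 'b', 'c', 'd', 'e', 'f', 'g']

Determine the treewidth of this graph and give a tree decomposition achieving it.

Each bag holds 4 vertices, so the decomposition has width 3, which upper-bounds the treewidth. On the other hand G contains the 4-clique {b, d, e, h}. A clique must lie in a single bag of any decomposition, so no decomposition can have width below 3. The upper and lower bounds meet at 3, so that is the treewidth.

Treewidth 3.
One optimal decomposition is:
Bags: B1 = {e, f, g, h}  B2 = {b, e, f, h}  B3 = {a, b, f, h}  B4 = {b, d, e, h}  B5 = {c, e, g, h}
Tree: B1–B2, B2–B3, B2–B4, B1–B5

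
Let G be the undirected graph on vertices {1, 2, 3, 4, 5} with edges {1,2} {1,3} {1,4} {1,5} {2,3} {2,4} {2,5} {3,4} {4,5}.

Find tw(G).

3

A width-3 tree decomposition is:
Bags: B1 = {1, 2, 4, 5}  B2 = {1, 2, 3, 4}
Tree: B1–B2
Every bag has size at most 4, so the width is 4 − 1 = 3 and tw(G) ≤ 3. Conversely, {1, 2, 3, 4} is a clique of size 4, and the vertices of any clique must share a bag in every tree decomposition; so some bag has ≥ 4 vertices and tw(G) ≥ 3. The upper and lower bounds meet at 3, so that is the treewidth.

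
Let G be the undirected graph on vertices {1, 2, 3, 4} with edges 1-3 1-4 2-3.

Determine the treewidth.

A width-1 tree decomposition is:
Bags: B1 = {1, 4}  B2 = {1, 3}  B3 = {2, 3}
Tree: B1–B2, B2–B3
Every bag has size at most 2, so the width is 2 − 1 = 1 and tw(G) ≤ 1. G has an edge, so its treewidth is at least 1. The upper and lower bounds meet at 1, so that is the treewidth.

1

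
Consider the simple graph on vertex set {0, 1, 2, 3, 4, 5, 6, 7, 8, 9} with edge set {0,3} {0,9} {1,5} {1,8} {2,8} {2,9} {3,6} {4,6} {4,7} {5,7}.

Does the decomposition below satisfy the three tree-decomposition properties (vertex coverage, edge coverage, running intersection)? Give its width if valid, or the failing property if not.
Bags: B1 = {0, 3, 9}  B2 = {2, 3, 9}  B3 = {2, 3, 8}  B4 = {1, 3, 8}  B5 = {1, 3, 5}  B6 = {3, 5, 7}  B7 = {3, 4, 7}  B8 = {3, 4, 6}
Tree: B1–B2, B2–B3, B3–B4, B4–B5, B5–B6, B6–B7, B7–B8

Every vertex of G appears in some bag (union = {0, 1, 2, 3, 4, 5, 6, 7, 8, 9}); every edge is covered by a bag; and for each vertex v the set of bags containing v is connected in the bag tree. The decomposition is therefore valid. The largest bag has 3 vertices, so the width is 2.

Yes; width 2.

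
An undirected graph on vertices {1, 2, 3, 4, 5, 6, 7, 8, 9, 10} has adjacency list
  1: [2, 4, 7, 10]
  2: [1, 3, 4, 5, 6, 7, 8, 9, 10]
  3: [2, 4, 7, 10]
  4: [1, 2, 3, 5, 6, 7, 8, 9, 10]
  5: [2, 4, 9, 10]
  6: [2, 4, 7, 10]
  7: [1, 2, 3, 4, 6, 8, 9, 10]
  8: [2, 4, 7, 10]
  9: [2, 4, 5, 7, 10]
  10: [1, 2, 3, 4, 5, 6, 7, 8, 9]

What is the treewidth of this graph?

A width-4 tree decomposition is:
Bags: B1 = {2, 3, 4, 7, 10}  B2 = {2, 4, 7, 9, 10}  B3 = {2, 4, 6, 7, 10}  B4 = {2, 4, 7, 8, 10}  B5 = {2, 4, 5, 9, 10}  B6 = {1, 2, 4, 7, 10}
Tree: B1–B2, B1–B3, B1–B4, B2–B5, B4–B6
Each bag holds 5 vertices, so the decomposition has width 4, which upper-bounds the treewidth. On the other hand G contains the 5-clique {2, 4, 5, 9, 10}. A clique must lie in a single bag of any decomposition, so no decomposition can have width below 4. Combining the bounds, tw(G) = 4.

4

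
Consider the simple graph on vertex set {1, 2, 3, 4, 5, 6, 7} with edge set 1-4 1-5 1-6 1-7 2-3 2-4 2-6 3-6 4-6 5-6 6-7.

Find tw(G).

2

A width-2 tree decomposition is:
Bags: B1 = {2, 4, 6}  B2 = {1, 4, 6}  B3 = {1, 6, 7}  B4 = {2, 3, 6}  B5 = {1, 5, 6}
Tree: B1–B2, B2–B3, B1–B4, B3–B5
Every bag has size at most 3, so the width is 3 − 1 = 2 and tw(G) ≤ 2. Conversely, {1, 4, 6} is a clique of size 3, and the vertices of any clique must share a bag in every tree decomposition; so some bag has ≥ 3 vertices and tw(G) ≥ 2. Combining the bounds, tw(G) = 2.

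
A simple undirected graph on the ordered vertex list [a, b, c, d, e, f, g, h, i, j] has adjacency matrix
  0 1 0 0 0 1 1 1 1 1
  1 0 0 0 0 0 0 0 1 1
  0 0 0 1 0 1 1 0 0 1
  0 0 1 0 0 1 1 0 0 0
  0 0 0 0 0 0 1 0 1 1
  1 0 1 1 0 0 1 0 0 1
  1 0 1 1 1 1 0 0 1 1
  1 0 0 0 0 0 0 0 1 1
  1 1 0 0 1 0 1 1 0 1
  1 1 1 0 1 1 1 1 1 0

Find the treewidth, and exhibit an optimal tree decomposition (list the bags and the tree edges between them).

The largest bag has 4 vertices, giving width 3; this decomposition certifies tw(G) ≤ 3. Conversely, {c, d, f, g} is a clique of size 4, and the vertices of any clique must share a bag in every tree decomposition; so some bag has ≥ 4 vertices and tw(G) ≥ 3. Hence tw(G) = 3 exactly.

Treewidth 3.
One optimal decomposition is:
Bags: B1 = {a, g, i, j}  B2 = {e, g, i, j}  B3 = {a, b, i, j}  B4 = {a, f, g, j}  B5 = {a, h, i, j}  B6 = {c, f, g, j}  B7 = {c, d, f, g}
Tree: B1–B2, B1–B3, B1–B4, B3–B5, B4–B6, B6–B7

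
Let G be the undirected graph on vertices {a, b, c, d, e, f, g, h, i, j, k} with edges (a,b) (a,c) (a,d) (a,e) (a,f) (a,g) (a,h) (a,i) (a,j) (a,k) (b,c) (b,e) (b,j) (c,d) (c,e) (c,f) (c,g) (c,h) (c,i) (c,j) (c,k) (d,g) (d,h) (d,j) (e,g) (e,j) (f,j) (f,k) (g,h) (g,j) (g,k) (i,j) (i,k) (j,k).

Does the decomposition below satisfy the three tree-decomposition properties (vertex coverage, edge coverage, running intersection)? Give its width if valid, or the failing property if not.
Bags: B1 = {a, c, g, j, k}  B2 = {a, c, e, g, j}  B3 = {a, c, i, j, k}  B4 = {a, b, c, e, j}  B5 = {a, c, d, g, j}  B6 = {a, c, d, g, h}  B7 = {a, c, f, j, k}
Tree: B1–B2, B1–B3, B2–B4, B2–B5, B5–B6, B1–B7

Checking the three conditions: (i) the bags cover all of {a, b, c, d, e, f, g, h, i, j, k}; (ii) for each edge, some bag contains both endpoints; (iii) the bags containing any fixed vertex form a subtree. All hold, so the decomposition is valid with width 5 − 1 = 4.

Yes; width 4.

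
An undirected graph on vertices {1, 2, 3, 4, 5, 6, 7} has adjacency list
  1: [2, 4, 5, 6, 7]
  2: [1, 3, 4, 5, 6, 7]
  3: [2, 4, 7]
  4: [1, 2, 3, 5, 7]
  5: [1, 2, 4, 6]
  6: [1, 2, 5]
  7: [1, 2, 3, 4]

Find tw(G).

3

A width-3 tree decomposition is:
Bags: B1 = {1, 2, 4, 5}  B2 = {1, 2, 4, 7}  B3 = {1, 2, 5, 6}  B4 = {2, 3, 4, 7}
Tree: B1–B2, B1–B3, B2–B4
Every bag has size at most 4, so the width is 4 − 1 = 3 and tw(G) ≤ 3. Conversely, {1, 2, 4, 5} is a clique of size 4, and the vertices of any clique must share a bag in every tree decomposition; so some bag has ≥ 4 vertices and tw(G) ≥ 3. Hence tw(G) = 3 exactly.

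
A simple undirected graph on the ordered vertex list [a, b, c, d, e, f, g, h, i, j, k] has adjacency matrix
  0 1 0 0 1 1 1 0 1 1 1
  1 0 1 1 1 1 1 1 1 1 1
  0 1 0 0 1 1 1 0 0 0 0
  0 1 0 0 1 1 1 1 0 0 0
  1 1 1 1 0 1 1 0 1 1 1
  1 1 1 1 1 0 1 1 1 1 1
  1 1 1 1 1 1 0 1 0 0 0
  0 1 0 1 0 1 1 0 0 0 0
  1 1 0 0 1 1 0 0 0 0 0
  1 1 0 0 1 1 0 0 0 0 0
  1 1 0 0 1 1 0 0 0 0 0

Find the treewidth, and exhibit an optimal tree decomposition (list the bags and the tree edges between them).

Each bag holds 5 vertices, so the decomposition has width 4, which upper-bounds the treewidth. On the other hand G contains the 5-clique {b, d, e, f, g}. A clique must lie in a single bag of any decomposition, so no decomposition can have width below 4. Combining the bounds, tw(G) = 4.

Treewidth 4.
One such decomposition:
Bags: B1 = {b, c, e, f, g}  B2 = {a, b, e, f, g}  B3 = {a, b, e, f, i}  B4 = {b, d, e, f, g}  B5 = {b, d, f, g, h}  B6 = {a, b, e, f, j}  B7 = {a, b, e, f, k}
Tree: B1–B2, B2–B3, B1–B4, B4–B5, B2–B6, B3–B7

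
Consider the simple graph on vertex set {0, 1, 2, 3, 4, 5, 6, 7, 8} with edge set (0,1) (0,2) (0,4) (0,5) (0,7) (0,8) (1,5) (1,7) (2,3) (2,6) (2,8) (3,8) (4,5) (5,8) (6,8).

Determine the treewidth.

A width-2 tree decomposition is:
Bags: B1 = {0, 1, 5}  B2 = {0, 4, 5}  B3 = {0, 5, 8}  B4 = {0, 1, 7}  B5 = {0, 2, 8}  B6 = {2, 3, 8}  B7 = {2, 6, 8}
Tree: B1–B2, B2–B3, B1–B4, B3–B5, B5–B6, B5–B7
The largest bag has 3 vertices, giving width 2; this decomposition certifies tw(G) ≤ 2. On the other hand G contains the 3-clique {0, 2, 8}. A clique must lie in a single bag of any decomposition, so no decomposition can have width below 2. Hence tw(G) = 2 exactly.

2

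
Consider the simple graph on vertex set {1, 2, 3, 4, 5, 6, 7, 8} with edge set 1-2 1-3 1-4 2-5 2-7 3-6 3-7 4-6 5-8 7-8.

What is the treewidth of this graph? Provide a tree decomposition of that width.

Treewidth 2.
One optimal decomposition is:
Bags: B1 = {5, 7, 8}  B2 = {2, 5, 7}  B3 = {2, 3, 7}  B4 = {1, 2, 3}  B5 = {1, 3, 6}  B6 = {1, 4, 6}
Tree: B1–B2, B2–B3, B3–B4, B4–B5, B5–B6

Each bag holds 3 vertices, so the decomposition has width 2, which upper-bounds the treewidth. For the lower bound, G contains the cycle 8–5–2–7–8, so G is not a forest; only forests have treewidth ≤ 1, hence tw(G) ≥ 2. Therefore the treewidth is 2.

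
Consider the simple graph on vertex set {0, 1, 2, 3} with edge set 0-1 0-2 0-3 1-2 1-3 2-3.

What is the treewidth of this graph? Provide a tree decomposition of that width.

Treewidth 3.
Bags: B1 = {0, 1, 2, 3}
Tree: (single bag)

With just one bag of size 4, the width is 4 − 1 = 3, so tw(G) ≤ 3. On the other hand G contains the 4-clique {0, 1, 2, 3}. A clique must lie in a single bag of any decomposition, so no decomposition can have width below 3. Hence tw(G) = 3 exactly.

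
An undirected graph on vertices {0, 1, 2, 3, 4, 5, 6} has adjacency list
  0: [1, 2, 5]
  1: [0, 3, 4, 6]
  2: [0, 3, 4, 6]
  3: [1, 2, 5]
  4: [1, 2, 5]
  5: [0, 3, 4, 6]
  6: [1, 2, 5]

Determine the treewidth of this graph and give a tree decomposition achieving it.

Every bag has size at most 4, so the width is 4 − 1 = 3 and tw(G) ≤ 3. For the lower bound: the 4 vertex sets {2,6}, {0,1}, {5}, {3} are disjoint, each induces a connected subgraph, and every pair is joined by at least one edge of G. Contracting each set to a single vertex therefore yields K_{4} as a minor, and since treewidth is minor-monotone, tw(G) ≥ tw(K_{4}) = 3. Therefore the treewidth is 3.

Treewidth 3.
Bags: B1 = {1, 2, 5, 6}  B2 = {0, 1, 2, 5}  B3 = {1, 2, 3, 5}  B4 = {1, 2, 4, 5}
Tree: B1–B2, B2–B3, B3–B4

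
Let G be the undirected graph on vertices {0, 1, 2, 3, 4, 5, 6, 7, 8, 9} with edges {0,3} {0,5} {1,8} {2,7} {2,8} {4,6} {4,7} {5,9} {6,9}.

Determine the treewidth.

A width-1 tree decomposition is:
Bags: B1 = {0, 3}  B2 = {0, 5}  B3 = {5, 9}  B4 = {6, 9}  B5 = {4, 6}  B6 = {4, 7}  B7 = {2, 7}  B8 = {2, 8}  B9 = {1, 8}
Tree: B1–B2, B2–B3, B3–B4, B4–B5, B5–B6, B6–B7, B7–B8, B8–B9
Each bag holds 2 vertices, so the decomposition has width 1, which upper-bounds the treewidth. Since G has at least one edge (e.g. 3–0), it is not an edgeless graph, so tw(G) ≥ 1. Hence tw(G) = 1 exactly.

1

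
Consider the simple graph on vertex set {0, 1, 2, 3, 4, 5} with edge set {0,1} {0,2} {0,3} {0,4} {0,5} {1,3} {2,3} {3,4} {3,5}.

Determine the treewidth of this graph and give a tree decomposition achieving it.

Treewidth 2.
One optimal decomposition is:
Bags: B1 = {0, 3, 4}  B2 = {0, 2, 3}  B3 = {0, 3, 5}  B4 = {0, 1, 3}
Tree: B1–B2, B2–B3, B1–B4

Each bag holds 3 vertices, so the decomposition has width 2, which upper-bounds the treewidth. On the other hand G contains the 3-clique {0, 1, 3}. A clique must lie in a single bag of any decomposition, so no decomposition can have width below 2. Hence tw(G) = 2 exactly.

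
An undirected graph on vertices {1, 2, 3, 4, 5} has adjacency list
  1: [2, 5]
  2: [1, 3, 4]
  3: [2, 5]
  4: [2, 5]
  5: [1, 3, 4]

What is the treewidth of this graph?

2

A width-2 tree decomposition is:
Bags: B1 = {2, 4, 5}  B2 = {2, 3, 5}  B3 = {1, 2, 5}
Tree: B1–B2, B2–B3
Each bag holds 3 vertices, so the decomposition has width 2, which upper-bounds the treewidth. The edges 2–4–5–3–2 form a cycle, so G is not a tree and its treewidth is at least 2. Hence tw(G) = 2 exactly.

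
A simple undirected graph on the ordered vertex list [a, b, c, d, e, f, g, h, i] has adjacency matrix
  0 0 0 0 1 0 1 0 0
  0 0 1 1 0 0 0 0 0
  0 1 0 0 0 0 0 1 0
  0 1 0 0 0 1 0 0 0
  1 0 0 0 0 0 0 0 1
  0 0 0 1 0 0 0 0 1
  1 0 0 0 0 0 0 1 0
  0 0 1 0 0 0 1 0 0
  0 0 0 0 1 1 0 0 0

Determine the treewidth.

2

A width-2 tree decomposition is:
Bags: B1 = {d, f, i}  B2 = {d, e, i}  B3 = {a, d, e}  B4 = {a, d, g}  B5 = {d, g, h}  B6 = {c, d, h}  B7 = {b, c, d}
Tree: B1–B2, B2–B3, B3–B4, B4–B5, B5–B6, B6–B7
Each bag holds 3 vertices, so the decomposition has width 2, which upper-bounds the treewidth. For the lower bound, G contains the cycle d–f–i–e–a–g–h–c–b–d, so G is not a forest; only forests have treewidth ≤ 1, hence tw(G) ≥ 2. Therefore the treewidth is 2.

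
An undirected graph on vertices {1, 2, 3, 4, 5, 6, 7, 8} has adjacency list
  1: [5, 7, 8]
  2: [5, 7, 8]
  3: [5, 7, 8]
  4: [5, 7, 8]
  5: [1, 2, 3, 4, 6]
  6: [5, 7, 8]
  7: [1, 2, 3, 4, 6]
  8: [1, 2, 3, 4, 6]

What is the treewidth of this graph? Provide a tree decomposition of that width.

Treewidth 3.
Bags: B1 = {4, 5, 7, 8}  B2 = {2, 5, 7, 8}  B3 = {5, 6, 7, 8}  B4 = {3, 5, 7, 8}  B5 = {1, 5, 7, 8}
Tree: B1–B2, B2–B3, B3–B4, B4–B5

Each bag holds 4 vertices, so the decomposition has width 3, which upper-bounds the treewidth. For the lower bound: the 4 vertex sets {4,8}, {2,5}, {7}, {6} are disjoint, each induces a connected subgraph, and every pair is joined by at least one edge of G. Contracting each set to a single vertex therefore yields K_{4} as a minor, and since treewidth is minor-monotone, tw(G) ≥ tw(K_{4}) = 3. Combining the bounds, tw(G) = 3.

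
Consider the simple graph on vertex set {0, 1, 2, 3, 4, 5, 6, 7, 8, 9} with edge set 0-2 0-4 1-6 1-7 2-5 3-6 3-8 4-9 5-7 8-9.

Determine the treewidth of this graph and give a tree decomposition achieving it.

Each bag holds 3 vertices, so the decomposition has width 2, which upper-bounds the treewidth. Since 6–1–7–5–2–0–4–9–8–3–6 is a cycle in G, G is not acyclic. Forests are exactly the graphs of treewidth ≤ 1, so tw(G) ≥ 2. Therefore the treewidth is 2.

Treewidth 2.
Bags: B1 = {1, 6, 7}  B2 = {5, 6, 7}  B3 = {2, 5, 6}  B4 = {0, 2, 6}  B5 = {0, 4, 6}  B6 = {4, 6, 9}  B7 = {6, 8, 9}  B8 = {3, 6, 8}
Tree: B1–B2, B2–B3, B3–B4, B4–B5, B5–B6, B6–B7, B7–B8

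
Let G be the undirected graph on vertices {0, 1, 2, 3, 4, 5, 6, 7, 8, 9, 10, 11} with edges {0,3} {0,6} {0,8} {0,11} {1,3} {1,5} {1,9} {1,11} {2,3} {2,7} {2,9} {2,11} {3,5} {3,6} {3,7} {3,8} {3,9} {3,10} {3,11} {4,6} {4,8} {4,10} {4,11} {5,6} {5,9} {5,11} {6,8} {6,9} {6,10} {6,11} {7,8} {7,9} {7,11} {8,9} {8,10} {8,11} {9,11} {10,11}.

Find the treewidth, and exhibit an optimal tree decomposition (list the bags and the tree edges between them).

Treewidth 4.
One optimal decomposition is:
Bags: B1 = {3, 6, 8, 10, 11}  B2 = {3, 6, 8, 9, 11}  B3 = {3, 5, 6, 9, 11}  B4 = {4, 6, 8, 10, 11}  B5 = {1, 3, 5, 9, 11}  B6 = {3, 7, 8, 9, 11}  B7 = {2, 3, 7, 9, 11}  B8 = {0, 3, 6, 8, 11}
Tree: B1–B2, B2–B3, B1–B4, B3–B5, B2–B6, B6–B7, B2–B8

The largest bag has 5 vertices, giving width 4; this decomposition certifies tw(G) ≤ 4. Conversely, {0, 3, 6, 8, 11} is a clique of size 5, and the vertices of any clique must share a bag in every tree decomposition; so some bag has ≥ 5 vertices and tw(G) ≥ 4. The upper and lower bounds meet at 4, so that is the treewidth.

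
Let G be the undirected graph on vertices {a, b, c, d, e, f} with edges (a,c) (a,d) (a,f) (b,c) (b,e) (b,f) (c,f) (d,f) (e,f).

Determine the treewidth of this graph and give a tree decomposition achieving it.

Every bag has size at most 3, so the width is 3 − 1 = 2 and tw(G) ≤ 2. On the other hand G contains the 3-clique {a, d, f}. A clique must lie in a single bag of any decomposition, so no decomposition can have width below 2. Hence tw(G) = 2 exactly.

Treewidth 2.
One optimal decomposition is:
Bags: B1 = {a, c, f}  B2 = {b, c, f}  B3 = {a, d, f}  B4 = {b, e, f}
Tree: B1–B2, B1–B3, B2–B4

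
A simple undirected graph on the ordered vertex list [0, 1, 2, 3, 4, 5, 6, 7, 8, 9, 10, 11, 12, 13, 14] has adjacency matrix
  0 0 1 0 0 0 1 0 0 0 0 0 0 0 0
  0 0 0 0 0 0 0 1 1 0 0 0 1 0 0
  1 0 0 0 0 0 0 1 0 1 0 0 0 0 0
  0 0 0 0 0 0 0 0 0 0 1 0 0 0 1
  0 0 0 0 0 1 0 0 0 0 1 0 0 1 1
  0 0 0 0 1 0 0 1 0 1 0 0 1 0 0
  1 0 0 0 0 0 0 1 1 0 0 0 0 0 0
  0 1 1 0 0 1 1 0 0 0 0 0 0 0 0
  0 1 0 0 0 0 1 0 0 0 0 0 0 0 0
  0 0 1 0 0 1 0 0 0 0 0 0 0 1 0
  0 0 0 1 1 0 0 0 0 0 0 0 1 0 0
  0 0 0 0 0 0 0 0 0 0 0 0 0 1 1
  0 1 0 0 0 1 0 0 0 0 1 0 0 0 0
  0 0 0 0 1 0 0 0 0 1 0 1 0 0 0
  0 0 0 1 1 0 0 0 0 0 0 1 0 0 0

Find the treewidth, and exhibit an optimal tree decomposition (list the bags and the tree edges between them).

Treewidth 3.
One optimal decomposition is:
Bags: B1 = {0, 1, 6, 8}  B2 = {0, 1, 6, 7}  B3 = {0, 1, 2, 7}  B4 = {1, 2, 7, 12}  B5 = {2, 5, 7, 12}  B6 = {2, 5, 9, 12}  B7 = {5, 9, 10, 12}  B8 = {4, 5, 9, 10}  B9 = {4, 9, 10, 13}  B10 = {3, 4, 10, 13}  B11 = {3, 4, 13, 14}  B12 = {3, 11, 13, 14}
Tree: B1–B2, B2–B3, B3–B4, B4–B5, B5–B6, B6–B7, B7–B8, B8–B9, B9–B10, B10–B11, B11–B12

The largest bag has 4 vertices, giving width 3; this decomposition certifies tw(G) ≤ 3. For the lower bound: the 4 vertex sets {0,6,8}, {1}, {7}, {2,5,9,12} are disjoint, each induces a connected subgraph, and every pair is joined by at least one edge of G. Contracting each set to a single vertex therefore yields K_{4} as a minor, and since treewidth is minor-monotone, tw(G) ≥ tw(K_{4}) = 3. The upper and lower bounds meet at 3, so that is the treewidth.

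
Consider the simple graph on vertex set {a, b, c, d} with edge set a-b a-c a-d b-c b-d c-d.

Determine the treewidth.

3

A width-3 tree decomposition is:
Bags: B1 = {a, b, c, d}
Tree: (single bag)
A single bag containing all 4 vertices is trivially a valid decomposition of width 3. On the other hand G contains the 4-clique {a, b, c, d}. A clique must lie in a single bag of any decomposition, so no decomposition can have width below 3. Combining the bounds, tw(G) = 3.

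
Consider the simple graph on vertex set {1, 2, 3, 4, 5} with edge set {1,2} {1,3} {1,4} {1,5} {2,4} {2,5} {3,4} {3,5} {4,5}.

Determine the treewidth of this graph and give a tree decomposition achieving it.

Each bag holds 4 vertices, so the decomposition has width 3, which upper-bounds the treewidth. Conversely, {1, 2, 4, 5} is a clique of size 4, and the vertices of any clique must share a bag in every tree decomposition; so some bag has ≥ 4 vertices and tw(G) ≥ 3. Hence tw(G) = 3 exactly.

Treewidth 3.
Bags: B1 = {1, 2, 4, 5}  B2 = {1, 3, 4, 5}
Tree: B1–B2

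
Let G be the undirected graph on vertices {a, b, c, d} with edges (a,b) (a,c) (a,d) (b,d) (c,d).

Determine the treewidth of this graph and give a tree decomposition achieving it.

Every bag has size at most 3, so the width is 3 − 1 = 2 and tw(G) ≤ 2. Conversely, {a, c, d} is a clique of size 3, and the vertices of any clique must share a bag in every tree decomposition; so some bag has ≥ 3 vertices and tw(G) ≥ 2. The upper and lower bounds meet at 2, so that is the treewidth.

Treewidth 2.
One optimal decomposition is:
Bags: B1 = {a, b, d}  B2 = {a, c, d}
Tree: B1–B2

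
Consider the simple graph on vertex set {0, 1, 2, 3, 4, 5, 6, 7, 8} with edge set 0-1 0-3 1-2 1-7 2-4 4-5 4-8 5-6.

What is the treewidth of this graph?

A width-1 tree decomposition is:
Bags: B1 = {1, 7}  B2 = {1, 2}  B3 = {2, 4}  B4 = {4, 5}  B5 = {5, 6}  B6 = {0, 1}  B7 = {4, 8}  B8 = {0, 3}
Tree: B1–B2, B2–B3, B3–B4, B4–B5, B1–B6, B3–B7, B6–B8
The largest bag has 2 vertices, giving width 1; this decomposition certifies tw(G) ≤ 1. Since G has at least one edge (e.g. 7–1), it is not an edgeless graph, so tw(G) ≥ 1. Combining the bounds, tw(G) = 1.

1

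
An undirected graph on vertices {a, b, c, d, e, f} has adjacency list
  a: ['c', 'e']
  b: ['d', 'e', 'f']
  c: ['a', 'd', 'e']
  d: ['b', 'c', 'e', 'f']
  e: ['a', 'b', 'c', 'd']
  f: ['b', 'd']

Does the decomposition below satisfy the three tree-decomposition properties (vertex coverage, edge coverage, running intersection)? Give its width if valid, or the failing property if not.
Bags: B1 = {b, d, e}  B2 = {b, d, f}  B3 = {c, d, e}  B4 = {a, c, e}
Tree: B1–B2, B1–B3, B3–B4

Yes; width 2.

Vertex coverage: the bags together contain {a, b, c, d, e, f}, the full vertex set. Edge coverage: each edge of G has both endpoints in at least one bag. Running intersection: for every vertex, the bags containing it form a connected subtree. All three properties hold, so this is a valid tree decomposition of width max|bag| − 1 = 2, and hence tw(G) ≤ 2.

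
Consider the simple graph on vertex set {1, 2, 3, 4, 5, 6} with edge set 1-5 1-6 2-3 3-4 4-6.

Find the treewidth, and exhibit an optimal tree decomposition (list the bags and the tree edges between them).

Each bag holds 2 vertices, so the decomposition has width 1, which upper-bounds the treewidth. Any graph with an edge has treewidth ≥ 1, and G has the edge 5–1. Hence tw(G) = 1 exactly.

Treewidth 1.
Bags: B1 = {1, 5}  B2 = {1, 6}  B3 = {4, 6}  B4 = {3, 4}  B5 = {2, 3}
Tree: B1–B2, B2–B3, B3–B4, B4–B5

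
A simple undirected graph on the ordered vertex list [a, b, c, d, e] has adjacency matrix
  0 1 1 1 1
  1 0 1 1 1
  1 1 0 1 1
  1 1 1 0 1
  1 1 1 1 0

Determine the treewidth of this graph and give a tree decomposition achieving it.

Treewidth 4.
Bags: B1 = {a, b, c, d, e}
Tree: (single bag)

A single bag containing all 5 vertices is trivially a valid decomposition of width 4. On the other hand G contains the 5-clique {a, b, c, d, e}. A clique must lie in a single bag of any decomposition, so no decomposition can have width below 4. The upper and lower bounds meet at 4, so that is the treewidth.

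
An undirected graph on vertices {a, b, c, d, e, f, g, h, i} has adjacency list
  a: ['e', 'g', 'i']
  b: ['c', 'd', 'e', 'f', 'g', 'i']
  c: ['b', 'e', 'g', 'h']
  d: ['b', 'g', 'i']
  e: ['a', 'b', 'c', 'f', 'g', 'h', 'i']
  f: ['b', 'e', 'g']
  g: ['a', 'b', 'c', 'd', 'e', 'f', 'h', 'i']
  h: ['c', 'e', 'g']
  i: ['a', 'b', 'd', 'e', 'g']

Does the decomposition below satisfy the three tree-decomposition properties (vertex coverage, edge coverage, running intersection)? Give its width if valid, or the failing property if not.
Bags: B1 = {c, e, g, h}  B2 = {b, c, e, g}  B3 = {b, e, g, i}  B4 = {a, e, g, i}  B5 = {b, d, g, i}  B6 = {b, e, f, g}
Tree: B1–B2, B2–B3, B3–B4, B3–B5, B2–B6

Yes; width 3.

Every vertex of G appears in some bag (union = {a, b, c, d, e, f, g, h, i}); every edge is covered by a bag; and for each vertex v the set of bags containing v is connected in the bag tree. The decomposition is therefore valid. The largest bag has 4 vertices, so the width is 3.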